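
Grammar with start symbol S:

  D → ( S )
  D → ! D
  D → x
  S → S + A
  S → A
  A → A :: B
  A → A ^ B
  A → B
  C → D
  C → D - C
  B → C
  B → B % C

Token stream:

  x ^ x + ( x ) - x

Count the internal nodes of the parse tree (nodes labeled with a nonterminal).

21

[S [S [A [A [B [C [D x]]]] ^ [B [C [D x]]]]] + [A [B [C [D ( [S [A [B [C [D x]]]]] )] - [C [D x]]]]]]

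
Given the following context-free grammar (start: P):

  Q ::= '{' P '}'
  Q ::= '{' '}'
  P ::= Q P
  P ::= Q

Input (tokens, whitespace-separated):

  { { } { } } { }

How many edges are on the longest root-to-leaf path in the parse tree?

[P [Q { [P [Q { }] [P [Q { }]]] }] [P [Q { }]]]

5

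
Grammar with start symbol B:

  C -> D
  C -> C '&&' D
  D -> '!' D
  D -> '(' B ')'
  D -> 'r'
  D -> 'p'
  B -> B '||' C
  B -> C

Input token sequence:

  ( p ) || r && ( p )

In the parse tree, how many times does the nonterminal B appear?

[B [B [C [D ( [B [C [D p]]] )]]] || [C [C [D r]] && [D ( [B [C [D p]]] )]]]

4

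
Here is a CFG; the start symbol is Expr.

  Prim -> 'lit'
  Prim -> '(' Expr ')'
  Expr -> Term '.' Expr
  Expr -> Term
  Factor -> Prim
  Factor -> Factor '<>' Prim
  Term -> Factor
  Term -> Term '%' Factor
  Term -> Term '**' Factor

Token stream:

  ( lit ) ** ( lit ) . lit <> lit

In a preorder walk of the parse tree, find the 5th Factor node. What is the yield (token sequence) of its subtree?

lit <> lit

[Expr [Term [Term [Factor [Prim ( [Expr [Term [Factor [Prim lit]]]] )]]] ** [Factor [Prim ( [Expr [Term [Factor [Prim lit]]]] )]]] . [Expr [Term [Factor [Factor [Prim lit]] <> [Prim lit]]]]]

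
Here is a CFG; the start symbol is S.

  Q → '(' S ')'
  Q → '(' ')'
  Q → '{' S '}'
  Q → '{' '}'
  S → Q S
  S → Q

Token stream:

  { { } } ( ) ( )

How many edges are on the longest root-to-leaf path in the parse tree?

[S [Q { [S [Q { }]] }] [S [Q ( )] [S [Q ( )]]]]

4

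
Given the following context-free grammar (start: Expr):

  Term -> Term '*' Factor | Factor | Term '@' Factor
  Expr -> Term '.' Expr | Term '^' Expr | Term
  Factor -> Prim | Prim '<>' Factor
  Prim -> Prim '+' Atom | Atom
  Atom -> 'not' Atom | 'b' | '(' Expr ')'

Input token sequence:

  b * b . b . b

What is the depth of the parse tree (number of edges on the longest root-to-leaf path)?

7

[Expr [Term [Term [Factor [Prim [Atom b]]]] * [Factor [Prim [Atom b]]]] . [Expr [Term [Factor [Prim [Atom b]]]] . [Expr [Term [Factor [Prim [Atom b]]]]]]]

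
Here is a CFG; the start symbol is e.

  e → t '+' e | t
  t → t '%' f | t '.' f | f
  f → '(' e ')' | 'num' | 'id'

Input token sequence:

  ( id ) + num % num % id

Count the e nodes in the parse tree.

[e [t [f ( [e [t [f id]]] )]] + [e [t [t [t [f num]] % [f num]] % [f id]]]]

3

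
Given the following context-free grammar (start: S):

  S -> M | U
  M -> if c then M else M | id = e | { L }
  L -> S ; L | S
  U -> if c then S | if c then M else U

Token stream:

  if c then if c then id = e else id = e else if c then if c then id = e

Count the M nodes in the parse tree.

[S [U if c then [M if c then [M id = e] else [M id = e]] else [U if c then [S [U if c then [S [M id = e]]]]]]]

4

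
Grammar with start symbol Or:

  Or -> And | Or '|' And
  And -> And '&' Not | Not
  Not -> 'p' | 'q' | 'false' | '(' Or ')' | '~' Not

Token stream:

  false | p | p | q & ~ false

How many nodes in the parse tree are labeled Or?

[Or [Or [Or [Or [And [Not false]]] | [And [Not p]]] | [And [Not p]]] | [And [And [Not q]] & [Not ~ [Not false]]]]

4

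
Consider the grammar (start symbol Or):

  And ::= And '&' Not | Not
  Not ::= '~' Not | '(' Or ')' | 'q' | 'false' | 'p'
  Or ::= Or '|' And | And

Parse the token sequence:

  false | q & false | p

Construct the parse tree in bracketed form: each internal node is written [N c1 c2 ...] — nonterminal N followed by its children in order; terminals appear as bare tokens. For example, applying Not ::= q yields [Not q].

[Or [Or [Or [And [Not false]]] | [And [And [Not q]] & [Not false]]] | [And [Not p]]]

Or
Or | And
Or | And | And
And | And | And
Not | And | And
false | And | And
false | And & Not | And
false | Not & Not | And
false | q & Not | And
false | q & false | And
false | q & false | Not
false | q & false | p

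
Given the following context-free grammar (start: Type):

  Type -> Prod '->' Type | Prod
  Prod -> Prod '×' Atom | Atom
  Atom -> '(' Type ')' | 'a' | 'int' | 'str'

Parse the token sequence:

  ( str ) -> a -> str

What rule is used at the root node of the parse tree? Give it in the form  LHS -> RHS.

[Type [Prod [Atom ( [Type [Prod [Atom str]]] )]] -> [Type [Prod [Atom a]] -> [Type [Prod [Atom str]]]]]

Type -> Prod '->' Type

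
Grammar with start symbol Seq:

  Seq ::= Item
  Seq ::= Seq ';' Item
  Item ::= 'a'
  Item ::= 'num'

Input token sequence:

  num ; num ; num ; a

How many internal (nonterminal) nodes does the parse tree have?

8

[Seq [Seq [Seq [Seq [Item num]] ; [Item num]] ; [Item num]] ; [Item a]]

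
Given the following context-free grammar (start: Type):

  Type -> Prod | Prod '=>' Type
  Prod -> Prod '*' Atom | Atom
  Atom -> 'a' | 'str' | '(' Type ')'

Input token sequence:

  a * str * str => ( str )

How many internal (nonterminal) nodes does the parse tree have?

13

[Type [Prod [Prod [Prod [Atom a]] * [Atom str]] * [Atom str]] => [Type [Prod [Atom ( [Type [Prod [Atom str]]] )]]]]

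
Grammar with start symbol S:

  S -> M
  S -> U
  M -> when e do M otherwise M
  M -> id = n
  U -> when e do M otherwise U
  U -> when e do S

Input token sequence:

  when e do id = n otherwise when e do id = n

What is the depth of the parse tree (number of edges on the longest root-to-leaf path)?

5

[S [U when e do [M id = n] otherwise [U when e do [S [M id = n]]]]]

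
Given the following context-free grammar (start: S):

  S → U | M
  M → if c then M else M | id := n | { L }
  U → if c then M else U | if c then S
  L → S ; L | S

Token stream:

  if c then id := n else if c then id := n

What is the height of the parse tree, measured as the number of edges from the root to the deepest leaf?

5

[S [U if c then [M id := n] else [U if c then [S [M id := n]]]]]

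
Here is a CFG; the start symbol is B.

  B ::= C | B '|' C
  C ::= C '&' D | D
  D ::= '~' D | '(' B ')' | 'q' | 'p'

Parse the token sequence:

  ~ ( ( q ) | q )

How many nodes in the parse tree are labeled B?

4

[B [C [D ~ [D ( [B [B [C [D ( [B [C [D q]]] )]]] | [C [D q]]] )]]]]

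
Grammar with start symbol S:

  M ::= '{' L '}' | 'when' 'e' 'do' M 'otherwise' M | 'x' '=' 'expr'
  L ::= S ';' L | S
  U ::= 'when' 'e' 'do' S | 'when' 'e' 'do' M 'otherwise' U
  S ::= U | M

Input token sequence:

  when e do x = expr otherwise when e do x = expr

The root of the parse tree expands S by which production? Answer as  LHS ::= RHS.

S ::= U

[S [U when e do [M x = expr] otherwise [U when e do [S [M x = expr]]]]]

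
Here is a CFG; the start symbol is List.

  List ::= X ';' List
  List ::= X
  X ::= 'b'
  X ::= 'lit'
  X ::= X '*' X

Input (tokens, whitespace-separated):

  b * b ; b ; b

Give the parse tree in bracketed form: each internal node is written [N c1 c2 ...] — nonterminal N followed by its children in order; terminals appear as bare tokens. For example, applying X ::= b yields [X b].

List
X ; List
X * X ; List
b * X ; List
b * b ; List
b * b ; X ; List
b * b ; b ; List
b * b ; b ; X
b * b ; b ; b

[List [X [X b] * [X b]] ; [List [X b] ; [List [X b]]]]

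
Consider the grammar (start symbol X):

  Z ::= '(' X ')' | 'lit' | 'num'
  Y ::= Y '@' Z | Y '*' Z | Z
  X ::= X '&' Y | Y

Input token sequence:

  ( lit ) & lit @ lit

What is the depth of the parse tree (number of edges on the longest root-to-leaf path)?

[X [X [Y [Z ( [X [Y [Z lit]]] )]]] & [Y [Y [Z lit]] @ [Z lit]]]

7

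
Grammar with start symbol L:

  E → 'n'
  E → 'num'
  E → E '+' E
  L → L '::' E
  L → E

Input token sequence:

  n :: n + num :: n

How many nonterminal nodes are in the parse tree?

8

[L [L [L [E n]] :: [E [E n] + [E num]]] :: [E n]]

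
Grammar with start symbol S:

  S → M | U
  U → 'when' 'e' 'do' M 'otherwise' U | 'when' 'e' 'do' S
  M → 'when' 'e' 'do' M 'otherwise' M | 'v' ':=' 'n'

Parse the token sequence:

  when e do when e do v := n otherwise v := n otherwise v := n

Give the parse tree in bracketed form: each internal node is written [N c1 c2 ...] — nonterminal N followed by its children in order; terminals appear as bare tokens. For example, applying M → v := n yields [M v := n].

[S [M when e do [M when e do [M v := n] otherwise [M v := n]] otherwise [M v := n]]]

S
M
when e do M otherwise M
when e do when e do M otherwise M otherwise M
when e do when e do v := n otherwise M otherwise M
when e do when e do v := n otherwise v := n otherwise M
when e do when e do v := n otherwise v := n otherwise v := n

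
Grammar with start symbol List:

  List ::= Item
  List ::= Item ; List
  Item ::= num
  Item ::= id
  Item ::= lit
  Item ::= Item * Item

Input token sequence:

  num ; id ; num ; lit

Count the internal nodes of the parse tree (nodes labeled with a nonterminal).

[List [Item num] ; [List [Item id] ; [List [Item num] ; [List [Item lit]]]]]

8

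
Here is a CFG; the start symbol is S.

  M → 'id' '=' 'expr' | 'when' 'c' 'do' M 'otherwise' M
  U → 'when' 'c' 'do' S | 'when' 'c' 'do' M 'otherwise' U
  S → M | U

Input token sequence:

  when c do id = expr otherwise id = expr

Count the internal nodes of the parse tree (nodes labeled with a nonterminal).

4

[S [M when c do [M id = expr] otherwise [M id = expr]]]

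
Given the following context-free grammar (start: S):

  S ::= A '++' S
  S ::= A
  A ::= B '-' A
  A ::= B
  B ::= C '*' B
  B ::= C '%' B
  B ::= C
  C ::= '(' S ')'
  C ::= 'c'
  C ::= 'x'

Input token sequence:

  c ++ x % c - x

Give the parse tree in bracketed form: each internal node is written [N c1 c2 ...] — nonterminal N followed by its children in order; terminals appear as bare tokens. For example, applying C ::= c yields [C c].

[S [A [B [C c]]] ++ [S [A [B [C x] % [B [C c]]] - [A [B [C x]]]]]]

S
A ++ S
B ++ S
C ++ S
c ++ S
c ++ A
c ++ B - A
c ++ C % B - A
c ++ x % B - A
c ++ x % C - A
c ++ x % c - A
c ++ x % c - B
c ++ x % c - C
c ++ x % c - x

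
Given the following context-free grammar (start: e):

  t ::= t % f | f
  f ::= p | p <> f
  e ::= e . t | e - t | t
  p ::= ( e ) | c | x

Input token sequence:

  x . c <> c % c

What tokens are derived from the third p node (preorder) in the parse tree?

[e [e [t [f [p x]]]] . [t [t [f [p c] <> [f [p c]]]] % [f [p c]]]]

c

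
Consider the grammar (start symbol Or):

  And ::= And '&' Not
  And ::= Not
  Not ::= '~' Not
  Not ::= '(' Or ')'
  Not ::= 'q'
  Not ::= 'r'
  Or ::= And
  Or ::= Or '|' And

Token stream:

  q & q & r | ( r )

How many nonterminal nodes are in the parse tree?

13

[Or [Or [And [And [And [Not q]] & [Not q]] & [Not r]]] | [And [Not ( [Or [And [Not r]]] )]]]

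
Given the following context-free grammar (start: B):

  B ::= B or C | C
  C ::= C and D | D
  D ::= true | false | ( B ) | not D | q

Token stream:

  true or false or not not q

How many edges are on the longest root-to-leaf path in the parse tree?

5

[B [B [B [C [D true]]] or [C [D false]]] or [C [D not [D not [D q]]]]]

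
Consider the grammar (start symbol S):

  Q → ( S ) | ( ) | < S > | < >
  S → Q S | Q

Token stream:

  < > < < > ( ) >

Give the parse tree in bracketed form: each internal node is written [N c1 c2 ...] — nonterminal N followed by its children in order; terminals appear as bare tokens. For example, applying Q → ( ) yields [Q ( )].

S
Q S
< > S
< > Q
< > < S >
< > < Q S >
< > < < > S >
< > < < > Q >
< > < < > ( ) >

[S [Q < >] [S [Q < [S [Q < >] [S [Q ( )]]] >]]]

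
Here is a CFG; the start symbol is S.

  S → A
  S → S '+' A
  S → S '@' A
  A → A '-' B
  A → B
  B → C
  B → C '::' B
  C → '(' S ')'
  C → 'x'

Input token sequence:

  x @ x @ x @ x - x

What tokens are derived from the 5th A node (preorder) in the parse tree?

x

[S [S [S [S [A [B [C x]]]] @ [A [B [C x]]]] @ [A [B [C x]]]] @ [A [A [B [C x]]] - [B [C x]]]]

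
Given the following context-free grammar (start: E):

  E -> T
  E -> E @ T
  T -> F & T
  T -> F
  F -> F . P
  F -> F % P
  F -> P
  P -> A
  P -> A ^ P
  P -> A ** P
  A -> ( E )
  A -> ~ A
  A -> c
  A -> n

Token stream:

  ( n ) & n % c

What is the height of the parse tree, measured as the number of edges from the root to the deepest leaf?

10

[E [T [F [P [A ( [E [T [F [P [A n]]]]] )]]] & [T [F [F [P [A n]]] % [P [A c]]]]]]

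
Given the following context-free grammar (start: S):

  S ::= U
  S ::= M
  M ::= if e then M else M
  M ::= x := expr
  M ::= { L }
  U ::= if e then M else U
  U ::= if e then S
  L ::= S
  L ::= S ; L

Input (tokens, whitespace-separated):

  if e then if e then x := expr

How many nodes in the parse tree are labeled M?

1

[S [U if e then [S [U if e then [S [M x := expr]]]]]]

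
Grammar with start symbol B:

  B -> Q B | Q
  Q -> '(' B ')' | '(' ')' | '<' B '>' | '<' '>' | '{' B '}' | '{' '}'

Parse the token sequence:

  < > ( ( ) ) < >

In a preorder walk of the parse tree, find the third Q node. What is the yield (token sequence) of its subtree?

( )

[B [Q < >] [B [Q ( [B [Q ( )]] )] [B [Q < >]]]]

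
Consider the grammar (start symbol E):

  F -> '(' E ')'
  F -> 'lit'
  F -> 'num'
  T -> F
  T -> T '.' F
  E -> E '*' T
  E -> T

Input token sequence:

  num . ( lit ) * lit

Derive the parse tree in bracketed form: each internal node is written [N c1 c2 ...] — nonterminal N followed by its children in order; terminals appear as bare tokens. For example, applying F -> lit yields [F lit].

E
E * T
T * T
T . F * T
F . F * T
num . F * T
num . ( E ) * T
num . ( T ) * T
num . ( F ) * T
num . ( lit ) * T
num . ( lit ) * F
num . ( lit ) * lit

[E [E [T [T [F num]] . [F ( [E [T [F lit]]] )]]] * [T [F lit]]]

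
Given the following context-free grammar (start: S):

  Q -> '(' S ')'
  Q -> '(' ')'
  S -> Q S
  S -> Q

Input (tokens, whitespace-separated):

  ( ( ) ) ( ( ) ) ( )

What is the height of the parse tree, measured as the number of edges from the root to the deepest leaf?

5

[S [Q ( [S [Q ( )]] )] [S [Q ( [S [Q ( )]] )] [S [Q ( )]]]]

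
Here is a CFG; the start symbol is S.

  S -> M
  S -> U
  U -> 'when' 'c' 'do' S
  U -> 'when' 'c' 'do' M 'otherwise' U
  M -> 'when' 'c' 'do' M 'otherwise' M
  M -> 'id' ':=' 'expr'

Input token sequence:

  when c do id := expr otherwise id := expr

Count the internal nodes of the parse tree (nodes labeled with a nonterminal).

4

[S [M when c do [M id := expr] otherwise [M id := expr]]]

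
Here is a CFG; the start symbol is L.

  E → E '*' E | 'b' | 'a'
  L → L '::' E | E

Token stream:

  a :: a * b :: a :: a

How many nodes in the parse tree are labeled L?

[L [L [L [L [E a]] :: [E [E a] * [E b]]] :: [E a]] :: [E a]]

4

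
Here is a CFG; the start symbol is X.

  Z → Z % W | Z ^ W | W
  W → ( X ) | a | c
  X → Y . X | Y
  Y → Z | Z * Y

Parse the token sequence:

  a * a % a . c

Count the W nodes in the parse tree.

[X [Y [Z [W a]] * [Y [Z [Z [W a]] % [W a]]]] . [X [Y [Z [W c]]]]]

4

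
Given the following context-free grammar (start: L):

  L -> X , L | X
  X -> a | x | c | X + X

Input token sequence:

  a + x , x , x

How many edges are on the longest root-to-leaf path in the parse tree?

4

[L [X [X a] + [X x]] , [L [X x] , [L [X x]]]]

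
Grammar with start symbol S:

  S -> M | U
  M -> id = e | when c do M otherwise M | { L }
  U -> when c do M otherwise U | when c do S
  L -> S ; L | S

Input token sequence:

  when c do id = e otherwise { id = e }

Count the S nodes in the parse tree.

[S [M when c do [M id = e] otherwise [M { [L [S [M id = e]]] }]]]

2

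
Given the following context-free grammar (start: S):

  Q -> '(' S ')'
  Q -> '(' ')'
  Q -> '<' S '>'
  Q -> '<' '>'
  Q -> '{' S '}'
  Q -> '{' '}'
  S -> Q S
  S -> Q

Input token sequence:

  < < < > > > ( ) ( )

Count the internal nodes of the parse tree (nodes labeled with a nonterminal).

10

[S [Q < [S [Q < [S [Q < >]] >]] >] [S [Q ( )] [S [Q ( )]]]]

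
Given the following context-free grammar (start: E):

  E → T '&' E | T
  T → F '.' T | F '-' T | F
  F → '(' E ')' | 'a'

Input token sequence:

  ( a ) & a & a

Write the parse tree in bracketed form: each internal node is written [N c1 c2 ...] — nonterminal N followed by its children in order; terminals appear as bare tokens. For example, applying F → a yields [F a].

E
T & E
F & E
( E ) & E
( T ) & E
( F ) & E
( a ) & E
( a ) & T & E
( a ) & F & E
( a ) & a & E
( a ) & a & T
( a ) & a & F
( a ) & a & a

[E [T [F ( [E [T [F a]]] )]] & [E [T [F a]] & [E [T [F a]]]]]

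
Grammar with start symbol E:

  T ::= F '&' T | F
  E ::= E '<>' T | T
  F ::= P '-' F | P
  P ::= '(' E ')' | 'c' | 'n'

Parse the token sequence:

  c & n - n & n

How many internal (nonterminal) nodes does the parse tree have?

12

[E [T [F [P c]] & [T [F [P n] - [F [P n]]] & [T [F [P n]]]]]]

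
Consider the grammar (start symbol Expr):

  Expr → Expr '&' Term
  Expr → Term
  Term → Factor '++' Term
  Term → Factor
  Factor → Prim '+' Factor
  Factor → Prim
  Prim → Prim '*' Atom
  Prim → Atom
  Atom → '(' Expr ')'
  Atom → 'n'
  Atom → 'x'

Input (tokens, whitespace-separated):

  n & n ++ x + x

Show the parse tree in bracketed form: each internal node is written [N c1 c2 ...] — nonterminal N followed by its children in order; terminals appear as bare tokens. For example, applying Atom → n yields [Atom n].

Expr
Expr & Term
Term & Term
Factor & Term
Prim & Term
Atom & Term
n & Term
n & Factor ++ Term
n & Prim ++ Term
n & Atom ++ Term
n & n ++ Term
n & n ++ Factor
n & n ++ Prim + Factor
n & n ++ Atom + Factor
n & n ++ x + Factor
n & n ++ x + Prim
n & n ++ x + Atom
n & n ++ x + x

[Expr [Expr [Term [Factor [Prim [Atom n]]]]] & [Term [Factor [Prim [Atom n]]] ++ [Term [Factor [Prim [Atom x]] + [Factor [Prim [Atom x]]]]]]]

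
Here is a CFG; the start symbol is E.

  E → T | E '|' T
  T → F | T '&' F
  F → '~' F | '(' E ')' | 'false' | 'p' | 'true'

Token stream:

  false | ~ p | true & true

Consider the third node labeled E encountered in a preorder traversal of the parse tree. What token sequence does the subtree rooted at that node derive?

false

[E [E [E [T [F false]]] | [T [F ~ [F p]]]] | [T [T [F true]] & [F true]]]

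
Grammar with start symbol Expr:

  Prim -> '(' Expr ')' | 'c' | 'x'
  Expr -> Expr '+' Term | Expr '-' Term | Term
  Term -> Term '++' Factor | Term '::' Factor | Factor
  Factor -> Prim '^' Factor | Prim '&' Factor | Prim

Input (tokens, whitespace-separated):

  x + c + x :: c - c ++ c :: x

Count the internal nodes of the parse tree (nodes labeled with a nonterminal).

25

[Expr [Expr [Expr [Expr [Term [Factor [Prim x]]]] + [Term [Factor [Prim c]]]] + [Term [Term [Factor [Prim x]]] :: [Factor [Prim c]]]] - [Term [Term [Term [Factor [Prim c]]] ++ [Factor [Prim c]]] :: [Factor [Prim x]]]]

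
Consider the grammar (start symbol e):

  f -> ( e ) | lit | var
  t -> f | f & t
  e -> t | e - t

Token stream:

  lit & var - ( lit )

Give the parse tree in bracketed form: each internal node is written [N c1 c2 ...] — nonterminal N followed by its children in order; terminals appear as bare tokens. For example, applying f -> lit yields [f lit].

[e [e [t [f lit] & [t [f var]]]] - [t [f ( [e [t [f lit]]] )]]]

e
e - t
t - t
f & t - t
lit & t - t
lit & f - t
lit & var - t
lit & var - f
lit & var - ( e )
lit & var - ( t )
lit & var - ( f )
lit & var - ( lit )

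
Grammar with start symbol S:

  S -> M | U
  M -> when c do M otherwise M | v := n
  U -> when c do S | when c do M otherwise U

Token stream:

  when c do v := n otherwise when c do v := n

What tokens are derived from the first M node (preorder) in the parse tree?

v := n

[S [U when c do [M v := n] otherwise [U when c do [S [M v := n]]]]]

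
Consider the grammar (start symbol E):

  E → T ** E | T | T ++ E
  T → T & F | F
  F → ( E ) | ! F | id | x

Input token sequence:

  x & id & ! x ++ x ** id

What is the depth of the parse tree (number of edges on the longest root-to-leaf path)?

[E [T [T [T [F x]] & [F id]] & [F ! [F x]]] ++ [E [T [F x]] ** [E [T [F id]]]]]

5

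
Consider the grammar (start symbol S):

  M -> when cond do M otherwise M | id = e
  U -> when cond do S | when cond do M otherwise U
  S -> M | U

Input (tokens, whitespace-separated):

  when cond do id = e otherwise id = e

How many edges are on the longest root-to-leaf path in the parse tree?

3

[S [M when cond do [M id = e] otherwise [M id = e]]]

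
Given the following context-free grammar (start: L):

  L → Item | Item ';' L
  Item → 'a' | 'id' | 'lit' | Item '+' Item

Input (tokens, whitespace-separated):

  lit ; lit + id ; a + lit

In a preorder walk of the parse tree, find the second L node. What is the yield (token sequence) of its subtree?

[L [Item lit] ; [L [Item [Item lit] + [Item id]] ; [L [Item [Item a] + [Item lit]]]]]

lit + id ; a + lit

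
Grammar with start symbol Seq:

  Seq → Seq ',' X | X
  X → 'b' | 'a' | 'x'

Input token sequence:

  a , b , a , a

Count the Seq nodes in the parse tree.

[Seq [Seq [Seq [Seq [X a]] , [X b]] , [X a]] , [X a]]

4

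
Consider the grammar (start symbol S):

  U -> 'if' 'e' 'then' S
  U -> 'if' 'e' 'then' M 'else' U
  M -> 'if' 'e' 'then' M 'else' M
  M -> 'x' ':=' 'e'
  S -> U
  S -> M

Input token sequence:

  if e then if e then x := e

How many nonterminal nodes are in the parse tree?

6

[S [U if e then [S [U if e then [S [M x := e]]]]]]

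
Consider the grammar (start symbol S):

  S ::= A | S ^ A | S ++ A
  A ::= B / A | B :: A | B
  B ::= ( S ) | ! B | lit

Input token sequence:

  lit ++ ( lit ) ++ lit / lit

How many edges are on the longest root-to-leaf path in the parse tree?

[S [S [S [A [B lit]]] ++ [A [B ( [S [A [B lit]]] )]]] ++ [A [B lit] / [A [B lit]]]]

7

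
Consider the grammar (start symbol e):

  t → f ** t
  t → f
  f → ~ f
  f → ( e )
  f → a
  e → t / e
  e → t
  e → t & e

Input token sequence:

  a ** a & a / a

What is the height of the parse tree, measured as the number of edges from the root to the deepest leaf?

5

[e [t [f a] ** [t [f a]]] & [e [t [f a]] / [e [t [f a]]]]]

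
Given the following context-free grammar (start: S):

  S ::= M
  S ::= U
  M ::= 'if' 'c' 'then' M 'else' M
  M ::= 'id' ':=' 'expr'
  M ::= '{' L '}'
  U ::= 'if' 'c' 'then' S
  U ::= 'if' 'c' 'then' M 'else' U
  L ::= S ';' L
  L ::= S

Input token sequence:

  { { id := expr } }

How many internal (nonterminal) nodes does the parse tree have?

[S [M { [L [S [M { [L [S [M id := expr]]] }]]] }]]

8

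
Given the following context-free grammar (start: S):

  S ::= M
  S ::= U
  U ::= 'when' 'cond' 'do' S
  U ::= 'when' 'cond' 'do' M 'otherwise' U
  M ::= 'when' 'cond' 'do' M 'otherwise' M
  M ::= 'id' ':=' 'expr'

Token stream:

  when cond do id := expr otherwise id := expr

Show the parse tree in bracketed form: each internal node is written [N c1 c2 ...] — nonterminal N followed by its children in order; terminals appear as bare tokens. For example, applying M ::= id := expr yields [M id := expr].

[S [M when cond do [M id := expr] otherwise [M id := expr]]]

S
M
when cond do M otherwise M
when cond do id := expr otherwise M
when cond do id := expr otherwise id := expr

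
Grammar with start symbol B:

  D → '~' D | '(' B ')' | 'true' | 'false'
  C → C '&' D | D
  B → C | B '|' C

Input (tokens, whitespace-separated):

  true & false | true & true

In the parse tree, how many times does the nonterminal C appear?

[B [B [C [C [D true]] & [D false]]] | [C [C [D true]] & [D true]]]

4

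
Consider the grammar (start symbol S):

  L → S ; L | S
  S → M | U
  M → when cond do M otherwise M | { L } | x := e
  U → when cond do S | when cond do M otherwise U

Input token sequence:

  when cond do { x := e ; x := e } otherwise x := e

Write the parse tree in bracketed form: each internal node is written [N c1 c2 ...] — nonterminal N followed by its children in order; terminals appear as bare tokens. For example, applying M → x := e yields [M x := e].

[S [M when cond do [M { [L [S [M x := e]] ; [L [S [M x := e]]]] }] otherwise [M x := e]]]

S
M
when cond do M otherwise M
when cond do { L } otherwise M
when cond do { S ; L } otherwise M
when cond do { M ; L } otherwise M
when cond do { x := e ; L } otherwise M
when cond do { x := e ; S } otherwise M
when cond do { x := e ; M } otherwise M
when cond do { x := e ; x := e } otherwise M
when cond do { x := e ; x := e } otherwise x := e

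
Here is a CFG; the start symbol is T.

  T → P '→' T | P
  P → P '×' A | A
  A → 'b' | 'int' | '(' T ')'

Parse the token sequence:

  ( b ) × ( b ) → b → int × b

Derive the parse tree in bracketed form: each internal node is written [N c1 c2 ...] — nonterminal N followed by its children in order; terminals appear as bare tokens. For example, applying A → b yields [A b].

[T [P [P [A ( [T [P [A b]]] )]] × [A ( [T [P [A b]]] )]] → [T [P [A b]] → [T [P [P [A int]] × [A b]]]]]

T
P → T
P × A → T
A × A → T
( T ) × A → T
( P ) × A → T
( A ) × A → T
( b ) × A → T
( b ) × ( T ) → T
( b ) × ( P ) → T
( b ) × ( A ) → T
( b ) × ( b ) → T
( b ) × ( b ) → P → T
( b ) × ( b ) → A → T
( b ) × ( b ) → b → T
( b ) × ( b ) → b → P
( b ) × ( b ) → b → P × A
( b ) × ( b ) → b → A × A
( b ) × ( b ) → b → int × A
( b ) × ( b ) → b → int × b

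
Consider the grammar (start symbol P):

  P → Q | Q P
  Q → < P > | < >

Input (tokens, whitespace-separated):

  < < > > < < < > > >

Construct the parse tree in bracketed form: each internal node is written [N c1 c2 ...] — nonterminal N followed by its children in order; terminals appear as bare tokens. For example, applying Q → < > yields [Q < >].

[P [Q < [P [Q < >]] >] [P [Q < [P [Q < [P [Q < >]] >]] >]]]

P
Q P
< P > P
< Q > P
< < > > P
< < > > Q
< < > > < P >
< < > > < Q >
< < > > < < P > >
< < > > < < Q > >
< < > > < < < > > >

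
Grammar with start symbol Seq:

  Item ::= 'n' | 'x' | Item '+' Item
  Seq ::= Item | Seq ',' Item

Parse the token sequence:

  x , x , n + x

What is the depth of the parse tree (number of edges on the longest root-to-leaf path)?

[Seq [Seq [Seq [Item x]] , [Item x]] , [Item [Item n] + [Item x]]]

4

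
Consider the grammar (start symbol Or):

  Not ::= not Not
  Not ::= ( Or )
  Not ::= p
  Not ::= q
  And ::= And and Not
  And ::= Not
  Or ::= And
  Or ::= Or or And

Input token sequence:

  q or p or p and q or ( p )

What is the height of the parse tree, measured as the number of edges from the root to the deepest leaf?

[Or [Or [Or [Or [And [Not q]]] or [And [Not p]]] or [And [And [Not p]] and [Not q]]] or [And [Not ( [Or [And [Not p]]] )]]]

6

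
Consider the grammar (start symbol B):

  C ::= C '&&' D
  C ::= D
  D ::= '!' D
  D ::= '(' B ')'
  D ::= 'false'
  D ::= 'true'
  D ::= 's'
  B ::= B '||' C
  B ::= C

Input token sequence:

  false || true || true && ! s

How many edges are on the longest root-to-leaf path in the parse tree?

5

[B [B [B [C [D false]]] || [C [D true]]] || [C [C [D true]] && [D ! [D s]]]]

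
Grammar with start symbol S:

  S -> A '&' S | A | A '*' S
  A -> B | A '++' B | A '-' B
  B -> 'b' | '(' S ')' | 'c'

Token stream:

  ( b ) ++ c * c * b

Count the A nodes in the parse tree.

5

[S [A [A [B ( [S [A [B b]]] )]] ++ [B c]] * [S [A [B c]] * [S [A [B b]]]]]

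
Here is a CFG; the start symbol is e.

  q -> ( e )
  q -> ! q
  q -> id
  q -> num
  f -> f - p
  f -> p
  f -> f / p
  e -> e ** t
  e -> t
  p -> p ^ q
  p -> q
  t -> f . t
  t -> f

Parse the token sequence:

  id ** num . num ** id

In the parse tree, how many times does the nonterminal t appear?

[e [e [e [t [f [p [q id]]]]] ** [t [f [p [q num]]] . [t [f [p [q num]]]]]] ** [t [f [p [q id]]]]]

4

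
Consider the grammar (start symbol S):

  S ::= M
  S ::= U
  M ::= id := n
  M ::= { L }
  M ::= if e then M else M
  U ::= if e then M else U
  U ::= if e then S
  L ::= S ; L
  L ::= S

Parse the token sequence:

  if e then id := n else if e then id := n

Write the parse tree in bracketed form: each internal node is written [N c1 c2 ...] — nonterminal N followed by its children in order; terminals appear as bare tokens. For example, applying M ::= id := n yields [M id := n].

S
U
if e then M else U
if e then id := n else U
if e then id := n else if e then S
if e then id := n else if e then M
if e then id := n else if e then id := n

[S [U if e then [M id := n] else [U if e then [S [M id := n]]]]]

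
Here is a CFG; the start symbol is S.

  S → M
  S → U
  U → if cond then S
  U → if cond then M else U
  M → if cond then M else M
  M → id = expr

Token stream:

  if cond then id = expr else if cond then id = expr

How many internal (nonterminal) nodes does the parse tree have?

6

[S [U if cond then [M id = expr] else [U if cond then [S [M id = expr]]]]]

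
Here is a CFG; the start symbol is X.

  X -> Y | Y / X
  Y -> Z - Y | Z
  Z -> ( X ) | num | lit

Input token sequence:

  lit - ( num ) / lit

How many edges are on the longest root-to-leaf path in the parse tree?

[X [Y [Z lit] - [Y [Z ( [X [Y [Z num]]] )]]] / [X [Y [Z lit]]]]

7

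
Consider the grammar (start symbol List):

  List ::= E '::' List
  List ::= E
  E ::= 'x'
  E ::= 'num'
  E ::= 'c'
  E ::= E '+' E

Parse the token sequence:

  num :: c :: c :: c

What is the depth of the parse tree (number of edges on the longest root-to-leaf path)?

5

[List [E num] :: [List [E c] :: [List [E c] :: [List [E c]]]]]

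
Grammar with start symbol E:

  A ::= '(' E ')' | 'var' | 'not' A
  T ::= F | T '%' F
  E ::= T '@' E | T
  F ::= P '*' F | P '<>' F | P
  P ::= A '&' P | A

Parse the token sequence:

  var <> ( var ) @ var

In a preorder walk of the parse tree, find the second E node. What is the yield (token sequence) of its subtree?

var

[E [T [F [P [A var]] <> [F [P [A ( [E [T [F [P [A var]]]]] )]]]]] @ [E [T [F [P [A var]]]]]]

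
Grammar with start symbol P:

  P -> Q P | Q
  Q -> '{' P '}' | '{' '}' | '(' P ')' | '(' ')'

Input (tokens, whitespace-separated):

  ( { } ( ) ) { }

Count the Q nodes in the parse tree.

[P [Q ( [P [Q { }] [P [Q ( )]]] )] [P [Q { }]]]

4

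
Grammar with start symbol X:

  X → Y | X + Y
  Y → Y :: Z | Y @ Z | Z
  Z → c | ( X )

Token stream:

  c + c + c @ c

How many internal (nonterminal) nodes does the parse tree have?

11

[X [X [X [Y [Z c]]] + [Y [Z c]]] + [Y [Y [Z c]] @ [Z c]]]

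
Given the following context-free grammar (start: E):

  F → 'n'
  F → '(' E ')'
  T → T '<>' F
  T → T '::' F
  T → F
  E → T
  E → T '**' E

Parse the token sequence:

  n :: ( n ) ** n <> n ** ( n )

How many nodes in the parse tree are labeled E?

5

[E [T [T [F n]] :: [F ( [E [T [F n]]] )]] ** [E [T [T [F n]] <> [F n]] ** [E [T [F ( [E [T [F n]]] )]]]]]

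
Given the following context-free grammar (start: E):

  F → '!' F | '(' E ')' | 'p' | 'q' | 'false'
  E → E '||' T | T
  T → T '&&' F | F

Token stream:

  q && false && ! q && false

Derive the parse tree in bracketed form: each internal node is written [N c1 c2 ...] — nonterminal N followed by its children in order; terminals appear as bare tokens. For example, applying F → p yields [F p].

[E [T [T [T [T [F q]] && [F false]] && [F ! [F q]]] && [F false]]]

E
T
T && F
T && F && F
T && F && F && F
F && F && F && F
q && F && F && F
q && false && F && F
q && false && ! F && F
q && false && ! q && F
q && false && ! q && false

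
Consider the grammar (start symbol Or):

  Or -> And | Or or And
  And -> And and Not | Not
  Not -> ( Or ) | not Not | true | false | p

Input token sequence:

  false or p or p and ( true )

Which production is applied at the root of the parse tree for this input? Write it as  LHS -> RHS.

Or -> Or or And

[Or [Or [Or [And [Not false]]] or [And [Not p]]] or [And [And [Not p]] and [Not ( [Or [And [Not true]]] )]]]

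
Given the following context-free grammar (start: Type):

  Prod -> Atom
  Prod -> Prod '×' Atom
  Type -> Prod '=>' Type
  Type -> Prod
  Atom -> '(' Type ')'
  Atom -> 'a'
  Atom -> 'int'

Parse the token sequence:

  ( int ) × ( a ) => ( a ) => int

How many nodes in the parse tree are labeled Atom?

7

[Type [Prod [Prod [Atom ( [Type [Prod [Atom int]]] )]] × [Atom ( [Type [Prod [Atom a]]] )]] => [Type [Prod [Atom ( [Type [Prod [Atom a]]] )]] => [Type [Prod [Atom int]]]]]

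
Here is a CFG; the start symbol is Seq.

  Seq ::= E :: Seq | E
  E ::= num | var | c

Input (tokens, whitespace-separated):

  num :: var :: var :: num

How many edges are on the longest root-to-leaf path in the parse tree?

5

[Seq [E num] :: [Seq [E var] :: [Seq [E var] :: [Seq [E num]]]]]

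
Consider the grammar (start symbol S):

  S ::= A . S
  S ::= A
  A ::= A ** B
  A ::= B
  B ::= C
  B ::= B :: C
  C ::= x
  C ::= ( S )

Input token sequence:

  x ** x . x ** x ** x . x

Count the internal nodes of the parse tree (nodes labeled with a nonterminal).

[S [A [A [B [C x]]] ** [B [C x]]] . [S [A [A [A [B [C x]]] ** [B [C x]]] ** [B [C x]]] . [S [A [B [C x]]]]]]

21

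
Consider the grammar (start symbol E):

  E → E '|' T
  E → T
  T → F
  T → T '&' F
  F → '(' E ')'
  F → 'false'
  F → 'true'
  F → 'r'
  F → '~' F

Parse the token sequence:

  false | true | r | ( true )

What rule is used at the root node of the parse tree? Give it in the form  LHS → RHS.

E → E '|' T

[E [E [E [E [T [F false]]] | [T [F true]]] | [T [F r]]] | [T [F ( [E [T [F true]]] )]]]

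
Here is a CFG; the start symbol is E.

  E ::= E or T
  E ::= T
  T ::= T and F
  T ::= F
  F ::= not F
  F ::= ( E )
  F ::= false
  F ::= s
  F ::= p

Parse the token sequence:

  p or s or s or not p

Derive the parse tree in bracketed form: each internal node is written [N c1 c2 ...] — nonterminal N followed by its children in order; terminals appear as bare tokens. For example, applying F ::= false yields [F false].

E
E or T
E or T or T
E or T or T or T
T or T or T or T
F or T or T or T
p or T or T or T
p or F or T or T
p or s or T or T
p or s or F or T
p or s or s or T
p or s or s or F
p or s or s or not F
p or s or s or not p

[E [E [E [E [T [F p]]] or [T [F s]]] or [T [F s]]] or [T [F not [F p]]]]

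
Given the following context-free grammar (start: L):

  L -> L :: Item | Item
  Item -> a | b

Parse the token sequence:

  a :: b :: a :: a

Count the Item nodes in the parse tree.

4

[L [L [L [L [Item a]] :: [Item b]] :: [Item a]] :: [Item a]]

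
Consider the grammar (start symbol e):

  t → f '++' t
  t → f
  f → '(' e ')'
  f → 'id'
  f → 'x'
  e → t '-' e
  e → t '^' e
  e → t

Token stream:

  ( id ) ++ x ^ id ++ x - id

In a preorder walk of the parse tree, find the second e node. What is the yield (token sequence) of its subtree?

[e [t [f ( [e [t [f id]]] )] ++ [t [f x]]] ^ [e [t [f id] ++ [t [f x]]] - [e [t [f id]]]]]

id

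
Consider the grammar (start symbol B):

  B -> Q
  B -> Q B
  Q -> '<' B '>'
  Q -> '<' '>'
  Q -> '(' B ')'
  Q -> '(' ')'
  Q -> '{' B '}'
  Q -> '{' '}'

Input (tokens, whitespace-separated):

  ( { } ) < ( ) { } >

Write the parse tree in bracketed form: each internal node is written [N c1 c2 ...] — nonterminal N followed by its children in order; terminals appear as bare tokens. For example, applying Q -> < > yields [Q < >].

[B [Q ( [B [Q { }]] )] [B [Q < [B [Q ( )] [B [Q { }]]] >]]]

B
Q B
( B ) B
( Q ) B
( { } ) B
( { } ) Q
( { } ) < B >
( { } ) < Q B >
( { } ) < ( ) B >
( { } ) < ( ) Q >
( { } ) < ( ) { } >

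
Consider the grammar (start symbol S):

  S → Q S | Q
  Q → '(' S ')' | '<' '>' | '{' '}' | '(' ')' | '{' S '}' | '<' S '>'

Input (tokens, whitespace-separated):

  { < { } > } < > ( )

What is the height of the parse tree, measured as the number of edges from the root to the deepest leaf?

6

[S [Q { [S [Q < [S [Q { }]] >]] }] [S [Q < >] [S [Q ( )]]]]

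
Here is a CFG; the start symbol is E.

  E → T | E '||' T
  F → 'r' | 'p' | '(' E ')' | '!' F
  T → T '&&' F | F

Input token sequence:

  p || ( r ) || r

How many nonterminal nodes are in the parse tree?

[E [E [E [T [F p]]] || [T [F ( [E [T [F r]]] )]]] || [T [F r]]]

12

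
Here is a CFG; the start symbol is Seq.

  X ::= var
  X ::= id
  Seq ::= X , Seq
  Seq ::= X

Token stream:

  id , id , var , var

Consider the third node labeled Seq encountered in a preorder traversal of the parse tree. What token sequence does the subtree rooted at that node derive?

var , var

[Seq [X id] , [Seq [X id] , [Seq [X var] , [Seq [X var]]]]]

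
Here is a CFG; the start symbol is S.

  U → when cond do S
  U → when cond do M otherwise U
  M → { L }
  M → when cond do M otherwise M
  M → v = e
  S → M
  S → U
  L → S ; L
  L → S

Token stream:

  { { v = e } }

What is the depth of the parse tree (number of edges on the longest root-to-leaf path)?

[S [M { [L [S [M { [L [S [M v = e]]] }]]] }]]

8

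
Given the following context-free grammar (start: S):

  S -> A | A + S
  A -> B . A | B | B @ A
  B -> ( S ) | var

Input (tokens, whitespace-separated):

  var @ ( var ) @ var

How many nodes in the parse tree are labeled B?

[S [A [B var] @ [A [B ( [S [A [B var]]] )] @ [A [B var]]]]]

4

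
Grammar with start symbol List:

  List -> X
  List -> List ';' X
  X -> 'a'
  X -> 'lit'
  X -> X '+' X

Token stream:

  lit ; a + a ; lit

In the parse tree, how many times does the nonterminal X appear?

5

[List [List [List [X lit]] ; [X [X a] + [X a]]] ; [X lit]]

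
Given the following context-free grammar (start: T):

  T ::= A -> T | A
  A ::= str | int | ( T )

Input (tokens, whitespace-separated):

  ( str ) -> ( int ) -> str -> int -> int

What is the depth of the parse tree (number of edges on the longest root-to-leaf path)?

[T [A ( [T [A str]] )] -> [T [A ( [T [A int]] )] -> [T [A str] -> [T [A int] -> [T [A int]]]]]]

6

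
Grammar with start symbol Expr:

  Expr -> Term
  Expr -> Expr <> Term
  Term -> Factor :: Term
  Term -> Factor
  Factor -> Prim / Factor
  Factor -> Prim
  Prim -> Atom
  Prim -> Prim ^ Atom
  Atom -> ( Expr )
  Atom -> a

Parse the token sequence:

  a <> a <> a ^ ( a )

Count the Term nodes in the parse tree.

4

[Expr [Expr [Expr [Term [Factor [Prim [Atom a]]]]] <> [Term [Factor [Prim [Atom a]]]]] <> [Term [Factor [Prim [Prim [Atom a]] ^ [Atom ( [Expr [Term [Factor [Prim [Atom a]]]]] )]]]]]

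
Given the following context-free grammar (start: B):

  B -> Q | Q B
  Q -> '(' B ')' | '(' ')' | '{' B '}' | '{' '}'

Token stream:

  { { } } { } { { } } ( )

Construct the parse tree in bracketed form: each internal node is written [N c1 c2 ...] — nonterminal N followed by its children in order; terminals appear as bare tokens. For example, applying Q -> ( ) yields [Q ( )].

[B [Q { [B [Q { }]] }] [B [Q { }] [B [Q { [B [Q { }]] }] [B [Q ( )]]]]]

B
Q B
{ B } B
{ Q } B
{ { } } B
{ { } } Q B
{ { } } { } B
{ { } } { } Q B
{ { } } { } { B } B
{ { } } { } { Q } B
{ { } } { } { { } } B
{ { } } { } { { } } Q
{ { } } { } { { } } ( )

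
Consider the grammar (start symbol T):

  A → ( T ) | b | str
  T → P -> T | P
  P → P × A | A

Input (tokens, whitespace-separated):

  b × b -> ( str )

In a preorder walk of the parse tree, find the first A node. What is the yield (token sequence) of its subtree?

b

[T [P [P [A b]] × [A b]] -> [T [P [A ( [T [P [A str]]] )]]]]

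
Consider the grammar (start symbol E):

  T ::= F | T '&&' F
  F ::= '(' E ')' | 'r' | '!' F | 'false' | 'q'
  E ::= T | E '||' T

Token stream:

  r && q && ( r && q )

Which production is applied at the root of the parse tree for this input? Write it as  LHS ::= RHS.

[E [T [T [T [F r]] && [F q]] && [F ( [E [T [T [F r]] && [F q]]] )]]]

E ::= T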